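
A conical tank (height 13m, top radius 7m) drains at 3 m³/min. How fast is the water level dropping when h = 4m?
507/(784π) ≈ 0.2058 m/min

r/h = 7/13, so r = (7/13)h
V = (1/3)πr²h = (1/3)π((7/13)h)²h = (49/507)πh³
dV/dh = (49/169)πh²
dh/dt = (dV/dt)/(dV/dh) = -3/((49/169)π·4²) = -507/(784π) m/min
The level is dropping at 507/(784π) ≈ 0.2058 m/min.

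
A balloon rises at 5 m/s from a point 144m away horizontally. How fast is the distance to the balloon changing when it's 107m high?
107√32185/6437 ≈ 2.982 m/s

z² = 144² + y²
z = √(144² + 107²) = √32185
dz/dt = y/z · dy/dt = 107/√32185 · 5 = 107√32185/6437 ≈ 2.982 m/s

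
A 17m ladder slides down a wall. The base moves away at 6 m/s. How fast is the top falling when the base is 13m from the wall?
13√30/10 ≈ 7.12 m/s

x² + y² = 17²
2x·dx/dt + 2y·dy/dt = 0
dy/dt = -x/y · dx/dt = -13/(2√30) · 6 = -13√30/10 m/s
The top is descending at 13√30/10 ≈ 7.12 m/s.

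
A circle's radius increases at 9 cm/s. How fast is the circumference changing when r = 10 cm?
18π cm/s

C = 2πr
dC/dt = 2π · dr/dt = 2π · 9 = 18π cm/s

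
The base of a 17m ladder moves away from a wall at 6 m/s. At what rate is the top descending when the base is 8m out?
16/5 = 3.2 m/s

x² + y² = 17²
2x·dx/dt + 2y·dy/dt = 0
dy/dt = -x/y · dx/dt = -8/15 · 6 = -16/5 m/s
The top is descending at 16/5 = 3.2 m/s.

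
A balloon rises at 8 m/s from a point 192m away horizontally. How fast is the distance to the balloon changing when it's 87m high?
232√4937/4937 ≈ 3.302 m/s

z² = 192² + y²
z = √(192² + 87²) = 3√4937
dz/dt = y/z · dy/dt = 87/(3√4937) · 8 = 232√4937/4937 ≈ 3.302 m/s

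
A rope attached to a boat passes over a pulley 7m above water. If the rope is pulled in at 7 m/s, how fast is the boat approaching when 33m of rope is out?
231√65/260 ≈ 7.163 m/s

rope² = x² + 7²
x = √(33² - 7²) = 4√65
dx/dt = (rope/x) · d(rope)/dt = (33/(4√65)) · (-7) = -231√65/260 m/s
The boat approaches at 231√65/260 ≈ 7.163 m/s.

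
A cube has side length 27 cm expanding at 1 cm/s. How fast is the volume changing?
2187 cm³/s

V = s³
dV/dt = 3s² · ds/dt = 3·27²·1 = 2187 cm³/s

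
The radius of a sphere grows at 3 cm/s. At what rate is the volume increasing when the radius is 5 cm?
300π cm³/s

V = (4/3)πr³
dV/dt = dV/dr · dr/dt = 4πr² · 3
At r = 5: dV/dt = 300π cm³/s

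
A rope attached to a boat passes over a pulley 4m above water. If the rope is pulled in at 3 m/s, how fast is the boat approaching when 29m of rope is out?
29√33/55 ≈ 3.029 m/s

rope² = x² + 4²
x = √(29² - 4²) = 5√33
dx/dt = (rope/x) · d(rope)/dt = (29/(5√33)) · (-3) = -29√33/55 m/s
The boat approaches at 29√33/55 ≈ 3.029 m/s.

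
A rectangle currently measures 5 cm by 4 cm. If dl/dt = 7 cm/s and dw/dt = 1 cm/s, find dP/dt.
16 cm/s

P = 2(l + w)
dP/dt = 2(dl/dt + dw/dt) = 2(7 + 1) = 16 cm/s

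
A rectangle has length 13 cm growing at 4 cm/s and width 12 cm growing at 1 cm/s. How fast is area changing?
61 cm²/s

A = lw
dA/dt = w·dl/dt + l·dw/dt = 12·4 + 13·1 = 61 cm²/s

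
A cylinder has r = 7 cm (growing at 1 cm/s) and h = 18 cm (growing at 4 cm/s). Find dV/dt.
448π cm³/s

V = πr²h
dV/dt = 2πrh·dr/dt + πr²·dh/dt
= 2π(7)(18)(1) + π(7)²(4)
= 448π cm³/s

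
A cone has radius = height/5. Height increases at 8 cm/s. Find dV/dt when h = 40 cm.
512π cm³/s

V = (1/3)π(h/5)²h = πh³/75
dV/dt = πh²/25 · 8
At h = 40: dV/dt = 512π cm³/s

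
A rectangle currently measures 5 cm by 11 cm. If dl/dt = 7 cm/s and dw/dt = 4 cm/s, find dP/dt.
22 cm/s

P = 2(l + w)
dP/dt = 2(dl/dt + dw/dt) = 2(7 + 4) = 22 cm/s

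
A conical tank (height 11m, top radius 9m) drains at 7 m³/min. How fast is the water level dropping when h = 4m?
847/(1296π) ≈ 0.208 m/min

r/h = 9/11, so r = (9/11)h
V = (1/3)πr²h = (1/3)π((9/11)h)²h = (27/121)πh³
dV/dh = (81/121)πh²
dh/dt = (dV/dt)/(dV/dh) = -7/((81/121)π·4²) = -847/(1296π) m/min
The level is dropping at 847/(1296π) ≈ 0.208 m/min.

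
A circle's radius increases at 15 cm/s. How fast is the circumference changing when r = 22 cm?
30π cm/s

C = 2πr
dC/dt = 2π · dr/dt = 2π · 15 = 30π cm/s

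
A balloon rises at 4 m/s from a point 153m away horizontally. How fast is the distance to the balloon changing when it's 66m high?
88√3085/3085 ≈ 1.584 m/s

z² = 153² + y²
z = √(153² + 66²) = 3√3085
dz/dt = y/z · dy/dt = 66/(3√3085) · 4 = 88√3085/3085 ≈ 1.584 m/s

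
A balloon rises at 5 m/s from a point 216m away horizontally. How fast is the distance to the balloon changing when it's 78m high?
13√1465/293 ≈ 1.698 m/s

z² = 216² + y²
z = √(216² + 78²) = 6√1465
dz/dt = y/z · dy/dt = 78/(6√1465) · 5 = 13√1465/293 ≈ 1.698 m/s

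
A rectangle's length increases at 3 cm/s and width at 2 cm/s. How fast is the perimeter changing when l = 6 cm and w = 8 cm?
10 cm/s

P = 2(l + w)
dP/dt = 2(dl/dt + dw/dt) = 2(3 + 2) = 10 cm/s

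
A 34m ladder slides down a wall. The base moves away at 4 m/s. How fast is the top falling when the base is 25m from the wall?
100√59/177 ≈ 4.34 m/s

x² + y² = 34²
2x·dx/dt + 2y·dy/dt = 0
dy/dt = -x/y · dx/dt = -25/(3√59) · 4 = -100√59/177 m/s
The top is descending at 100√59/177 ≈ 4.34 m/s.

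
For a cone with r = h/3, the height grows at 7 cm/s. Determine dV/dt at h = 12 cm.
112π cm³/s

V = (1/3)π(h/3)²h = πh³/27
dV/dt = πh²/9 · 7
At h = 12: dV/dt = 112π cm³/s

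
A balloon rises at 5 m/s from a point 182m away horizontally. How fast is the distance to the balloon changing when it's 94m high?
47√10490/2098 ≈ 2.294 m/s

z² = 182² + y²
z = √(182² + 94²) = 2√10490
dz/dt = y/z · dy/dt = 94/(2√10490) · 5 = 47√10490/2098 ≈ 2.294 m/s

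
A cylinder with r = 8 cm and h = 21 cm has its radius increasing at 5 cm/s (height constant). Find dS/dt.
370π cm²/s

S = 2πrh + 2πr² (lateral + bases)
dS/dt = (2πh + 4πr)·dr/dt = (2π·21 + 4π·8)·5
= 370π cm²/s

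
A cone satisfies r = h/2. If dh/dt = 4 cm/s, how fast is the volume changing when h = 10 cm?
100π cm³/s

V = (1/3)π(h/2)²h = πh³/12
dV/dt = πh²/4 · 4
At h = 10: dV/dt = 100π cm³/s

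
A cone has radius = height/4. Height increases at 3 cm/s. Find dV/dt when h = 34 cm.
867π/4 cm³/s

V = (1/3)π(h/4)²h = πh³/48
dV/dt = πh²/16 · 3
At h = 34: dV/dt = 867π/4 cm³/s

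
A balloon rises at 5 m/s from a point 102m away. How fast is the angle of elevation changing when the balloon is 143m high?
0.01653 rad/s

tan(θ) = y/102
sec²(θ) · dθ/dt = (1/102) · dy/dt
dθ/dt = cos²(θ)/102 · 5 = 102/(102² + 143²) · 5
dθ/dt = 0.01653 rad/s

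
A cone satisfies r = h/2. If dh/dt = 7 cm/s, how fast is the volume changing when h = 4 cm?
28π cm³/s

V = (1/3)π(h/2)²h = πh³/12
dV/dt = πh²/4 · 7
At h = 4: dV/dt = 28π cm³/s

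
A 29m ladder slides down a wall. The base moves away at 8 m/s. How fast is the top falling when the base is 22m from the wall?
176√357/357 ≈ 9.315 m/s

x² + y² = 29²
2x·dx/dt + 2y·dy/dt = 0
dy/dt = -x/y · dx/dt = -22/√357 · 8 = -176√357/357 m/s
The top is descending at 176√357/357 ≈ 9.315 m/s.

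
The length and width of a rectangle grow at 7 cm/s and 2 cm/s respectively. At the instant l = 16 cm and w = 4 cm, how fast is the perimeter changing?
18 cm/s

P = 2(l + w)
dP/dt = 2(dl/dt + dw/dt) = 2(7 + 2) = 18 cm/s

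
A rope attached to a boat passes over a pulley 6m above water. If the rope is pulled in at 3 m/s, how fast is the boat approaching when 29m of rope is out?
87√805/805 ≈ 3.066 m/s

rope² = x² + 6²
x = √(29² - 6²) = √805
dx/dt = (rope/x) · d(rope)/dt = (29/√805) · (-3) = -87√805/805 m/s
The boat approaches at 87√805/805 ≈ 3.066 m/s.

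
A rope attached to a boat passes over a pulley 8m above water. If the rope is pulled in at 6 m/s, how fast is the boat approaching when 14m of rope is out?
14√33/11 ≈ 7.311 m/s

rope² = x² + 8²
x = √(14² - 8²) = 2√33
dx/dt = (rope/x) · d(rope)/dt = (14/(2√33)) · (-6) = -14√33/11 m/s
The boat approaches at 14√33/11 ≈ 7.311 m/s.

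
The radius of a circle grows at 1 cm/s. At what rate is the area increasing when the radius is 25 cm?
50π cm²/s

A = πr²
dA/dt = 2πr · dr/dt = 2π(25)(1) = 50π cm²/s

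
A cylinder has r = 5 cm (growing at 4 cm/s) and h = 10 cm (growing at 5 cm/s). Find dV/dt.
525π cm³/s

V = πr²h
dV/dt = 2πrh·dr/dt + πr²·dh/dt
= 2π(5)(10)(4) + π(5)²(5)
= 525π cm³/s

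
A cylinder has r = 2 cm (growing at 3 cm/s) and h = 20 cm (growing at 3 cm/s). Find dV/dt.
252π cm³/s

V = πr²h
dV/dt = 2πrh·dr/dt + πr²·dh/dt
= 2π(2)(20)(3) + π(2)²(3)
= 252π cm³/s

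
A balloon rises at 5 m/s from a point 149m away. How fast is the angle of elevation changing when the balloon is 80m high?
0.026048 rad/s

tan(θ) = y/149
sec²(θ) · dθ/dt = (1/149) · dy/dt
dθ/dt = cos²(θ)/149 · 5 = 149/(149² + 80²) · 5
dθ/dt = 0.026048 rad/s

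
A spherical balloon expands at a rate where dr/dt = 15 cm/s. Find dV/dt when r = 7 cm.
2940π cm³/s

V = (4/3)πr³
dV/dt = dV/dr · dr/dt = 4πr² · 15
At r = 7: dV/dt = 2940π cm³/s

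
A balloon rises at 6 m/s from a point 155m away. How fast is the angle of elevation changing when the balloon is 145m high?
0.020644 rad/s

tan(θ) = y/155
sec²(θ) · dθ/dt = (1/155) · dy/dt
dθ/dt = cos²(θ)/155 · 6 = 155/(155² + 145²) · 6
dθ/dt = 0.020644 rad/s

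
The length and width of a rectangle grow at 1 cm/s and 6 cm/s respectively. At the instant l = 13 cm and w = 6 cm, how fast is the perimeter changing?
14 cm/s

P = 2(l + w)
dP/dt = 2(dl/dt + dw/dt) = 2(1 + 6) = 14 cm/s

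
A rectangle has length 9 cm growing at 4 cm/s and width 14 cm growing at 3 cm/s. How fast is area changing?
83 cm²/s

A = lw
dA/dt = w·dl/dt + l·dw/dt = 14·4 + 9·3 = 83 cm²/s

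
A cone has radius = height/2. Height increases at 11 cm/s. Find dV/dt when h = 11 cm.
1331π/4 cm³/s

V = (1/3)π(h/2)²h = πh³/12
dV/dt = πh²/4 · 11
At h = 11: dV/dt = 1331π/4 cm³/s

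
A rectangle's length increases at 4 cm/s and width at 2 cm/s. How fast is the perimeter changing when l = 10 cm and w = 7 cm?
12 cm/s

P = 2(l + w)
dP/dt = 2(dl/dt + dw/dt) = 2(4 + 2) = 12 cm/s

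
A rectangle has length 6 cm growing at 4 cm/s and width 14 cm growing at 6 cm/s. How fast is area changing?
92 cm²/s

A = lw
dA/dt = w·dl/dt + l·dw/dt = 14·4 + 6·6 = 92 cm²/s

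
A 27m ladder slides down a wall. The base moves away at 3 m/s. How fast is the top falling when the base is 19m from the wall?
57√23/92 ≈ 2.971 m/s

x² + y² = 27²
2x·dx/dt + 2y·dy/dt = 0
dy/dt = -x/y · dx/dt = -19/(4√23) · 3 = -57√23/92 m/s
The top is descending at 57√23/92 ≈ 2.971 m/s.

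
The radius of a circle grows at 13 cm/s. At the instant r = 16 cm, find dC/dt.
26π cm/s

C = 2πr
dC/dt = 2π · dr/dt = 2π · 13 = 26π cm/s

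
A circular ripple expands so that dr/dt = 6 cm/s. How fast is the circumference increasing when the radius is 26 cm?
12π cm/s

C = 2πr
dC/dt = 2π · dr/dt = 2π · 6 = 12π cm/s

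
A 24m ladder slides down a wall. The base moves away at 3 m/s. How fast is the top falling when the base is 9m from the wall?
9√55/55 ≈ 1.214 m/s

x² + y² = 24²
2x·dx/dt + 2y·dy/dt = 0
dy/dt = -x/y · dx/dt = -9/(3√55) · 3 = -9√55/55 m/s
The top is descending at 9√55/55 ≈ 1.214 m/s.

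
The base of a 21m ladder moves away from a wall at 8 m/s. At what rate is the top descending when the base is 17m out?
34√38/19 ≈ 11.03 m/s

x² + y² = 21²
2x·dx/dt + 2y·dy/dt = 0
dy/dt = -x/y · dx/dt = -17/(2√38) · 8 = -34√38/19 m/s
The top is descending at 34√38/19 ≈ 11.03 m/s.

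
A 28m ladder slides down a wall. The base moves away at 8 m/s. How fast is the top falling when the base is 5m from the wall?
40√759/759 ≈ 1.452 m/s

x² + y² = 28²
2x·dx/dt + 2y·dy/dt = 0
dy/dt = -x/y · dx/dt = -5/√759 · 8 = -40√759/759 m/s
The top is descending at 40√759/759 ≈ 1.452 m/s.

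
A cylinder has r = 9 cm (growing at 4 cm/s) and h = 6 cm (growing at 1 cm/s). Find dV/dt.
513π cm³/s

V = πr²h
dV/dt = 2πrh·dr/dt + πr²·dh/dt
= 2π(9)(6)(4) + π(9)²(1)
= 513π cm³/s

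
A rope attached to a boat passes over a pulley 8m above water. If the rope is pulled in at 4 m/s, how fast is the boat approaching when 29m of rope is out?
116√777/777 ≈ 4.161 m/s

rope² = x² + 8²
x = √(29² - 8²) = √777
dx/dt = (rope/x) · d(rope)/dt = (29/√777) · (-4) = -116√777/777 m/s
The boat approaches at 116√777/777 ≈ 4.161 m/s.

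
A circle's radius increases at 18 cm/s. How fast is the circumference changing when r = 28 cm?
36π cm/s

C = 2πr
dC/dt = 2π · dr/dt = 2π · 18 = 36π cm/s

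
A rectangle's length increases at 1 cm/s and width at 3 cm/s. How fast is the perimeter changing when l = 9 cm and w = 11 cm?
8 cm/s

P = 2(l + w)
dP/dt = 2(dl/dt + dw/dt) = 2(1 + 3) = 8 cm/s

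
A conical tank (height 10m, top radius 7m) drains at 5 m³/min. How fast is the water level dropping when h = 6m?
125/(441π) ≈ 0.09022 m/min

r/h = 7/10, so r = (7/10)h
V = (1/3)πr²h = (1/3)π((7/10)h)²h = (49/300)πh³
dV/dh = (49/100)πh²
dh/dt = (dV/dt)/(dV/dh) = -5/((49/100)π·6²) = -125/(441π) m/min
The level is dropping at 125/(441π) ≈ 0.09022 m/min.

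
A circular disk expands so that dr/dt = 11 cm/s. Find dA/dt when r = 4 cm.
88π cm²/s

A = πr²
dA/dt = 2πr · dr/dt = 2π(4)(11) = 88π cm²/s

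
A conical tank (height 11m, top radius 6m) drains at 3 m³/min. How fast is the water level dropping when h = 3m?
121/(108π) ≈ 0.3566 m/min

r/h = 6/11, so r = (6/11)h
V = (1/3)πr²h = (1/3)π((6/11)h)²h = (12/121)πh³
dV/dh = (36/121)πh²
dh/dt = (dV/dt)/(dV/dh) = -3/((36/121)π·3²) = -121/(108π) m/min
The level is dropping at 121/(108π) ≈ 0.3566 m/min.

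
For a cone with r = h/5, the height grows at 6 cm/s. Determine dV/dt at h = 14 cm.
1176π/25 cm³/s

V = (1/3)π(h/5)²h = πh³/75
dV/dt = πh²/25 · 6
At h = 14: dV/dt = 1176π/25 cm³/s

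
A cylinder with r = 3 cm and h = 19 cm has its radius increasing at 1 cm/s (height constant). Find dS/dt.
50π cm²/s

S = 2πrh + 2πr² (lateral + bases)
dS/dt = (2πh + 4πr)·dr/dt = (2π·19 + 4π·3)·1
= 50π cm²/s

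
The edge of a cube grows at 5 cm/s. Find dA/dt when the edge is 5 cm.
300 cm²/s

A = 6s²
dA/dt = 12s · ds/dt = 12·5·5 = 300 cm²/s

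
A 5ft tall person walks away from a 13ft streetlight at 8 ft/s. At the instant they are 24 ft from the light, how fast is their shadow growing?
5 ft/s

By similar triangles: 13/(x+s) = 5/s
Solving: s = 5x/8
ds/dt = 5/8 · dx/dt = 5/8 · 8 = 5 ft/s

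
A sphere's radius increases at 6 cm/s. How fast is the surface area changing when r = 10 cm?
480π cm²/s

S = 4πr²
dS/dt = dS/dr · dr/dt = 8πr · 6
At r = 10: dS/dt = 480π cm²/s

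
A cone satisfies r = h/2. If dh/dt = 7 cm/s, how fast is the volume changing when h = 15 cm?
1575π/4 cm³/s

V = (1/3)π(h/2)²h = πh³/12
dV/dt = πh²/4 · 7
At h = 15: dV/dt = 1575π/4 cm³/s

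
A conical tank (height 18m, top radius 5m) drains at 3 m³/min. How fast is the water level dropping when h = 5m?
972/(625π) ≈ 0.495 m/min

r/h = 5/18, so r = (5/18)h
V = (1/3)πr²h = (1/3)π((5/18)h)²h = (25/972)πh³
dV/dh = (25/324)πh²
dh/dt = (dV/dt)/(dV/dh) = -3/((25/324)π·5²) = -972/(625π) m/min
The level is dropping at 972/(625π) ≈ 0.495 m/min.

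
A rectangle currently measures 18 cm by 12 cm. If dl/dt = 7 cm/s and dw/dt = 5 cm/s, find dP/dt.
24 cm/s

P = 2(l + w)
dP/dt = 2(dl/dt + dw/dt) = 2(7 + 5) = 24 cm/s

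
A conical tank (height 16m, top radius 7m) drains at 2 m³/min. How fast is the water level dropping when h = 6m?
128/(441π) ≈ 0.09239 m/min

r/h = 7/16, so r = (7/16)h
V = (1/3)πr²h = (1/3)π((7/16)h)²h = (49/768)πh³
dV/dh = (49/256)πh²
dh/dt = (dV/dt)/(dV/dh) = -2/((49/256)π·6²) = -128/(441π) m/min
The level is dropping at 128/(441π) ≈ 0.09239 m/min.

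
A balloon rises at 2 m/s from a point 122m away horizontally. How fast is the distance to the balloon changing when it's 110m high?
55√6746/3373 ≈ 1.339 m/s

z² = 122² + y²
z = √(122² + 110²) = 2√6746
dz/dt = y/z · dy/dt = 110/(2√6746) · 2 = 55√6746/3373 ≈ 1.339 m/s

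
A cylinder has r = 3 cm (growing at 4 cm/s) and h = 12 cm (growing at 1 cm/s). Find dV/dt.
297π cm³/s

V = πr²h
dV/dt = 2πrh·dr/dt + πr²·dh/dt
= 2π(3)(12)(4) + π(3)²(1)
= 297π cm³/s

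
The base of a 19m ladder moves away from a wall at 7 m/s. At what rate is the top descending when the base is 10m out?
70√29/87 ≈ 4.333 m/s

x² + y² = 19²
2x·dx/dt + 2y·dy/dt = 0
dy/dt = -x/y · dx/dt = -10/(3√29) · 7 = -70√29/87 m/s
The top is descending at 70√29/87 ≈ 4.333 m/s.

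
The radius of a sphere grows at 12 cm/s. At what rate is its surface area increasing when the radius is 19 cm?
1824π cm²/s

S = 4πr²
dS/dt = dS/dr · dr/dt = 8πr · 12
At r = 19: dS/dt = 1824π cm²/s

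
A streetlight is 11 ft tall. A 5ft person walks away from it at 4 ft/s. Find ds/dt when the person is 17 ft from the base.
10/3 ft/s

By similar triangles: 11/(x+s) = 5/s
Solving: s = 5x/6
ds/dt = 5/6 · dx/dt = 5/6 · 4 = 10/3 ft/s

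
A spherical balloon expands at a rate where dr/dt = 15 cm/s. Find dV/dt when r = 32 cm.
61440π cm³/s

V = (4/3)πr³
dV/dt = dV/dr · dr/dt = 4πr² · 15
At r = 32: dV/dt = 61440π cm³/s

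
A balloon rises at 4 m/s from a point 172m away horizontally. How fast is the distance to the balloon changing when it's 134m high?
268√11885/11885 ≈ 2.458 m/s

z² = 172² + y²
z = √(172² + 134²) = 2√11885
dz/dt = y/z · dy/dt = 134/(2√11885) · 4 = 268√11885/11885 ≈ 2.458 m/s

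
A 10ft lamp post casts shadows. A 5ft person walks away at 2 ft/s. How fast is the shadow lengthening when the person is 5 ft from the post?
2 ft/s

By similar triangles: 10/(x+s) = 5/s
Solving: s = 5x/5
ds/dt = 5/5 · dx/dt = 1 · 2 = 2 ft/s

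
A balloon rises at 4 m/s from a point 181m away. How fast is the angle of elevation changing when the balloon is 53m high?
0.020354 rad/s

tan(θ) = y/181
sec²(θ) · dθ/dt = (1/181) · dy/dt
dθ/dt = cos²(θ)/181 · 4 = 181/(181² + 53²) · 4
dθ/dt = 0.020354 rad/s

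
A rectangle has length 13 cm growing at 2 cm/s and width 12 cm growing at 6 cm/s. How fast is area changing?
102 cm²/s

A = lw
dA/dt = w·dl/dt + l·dw/dt = 12·2 + 13·6 = 102 cm²/s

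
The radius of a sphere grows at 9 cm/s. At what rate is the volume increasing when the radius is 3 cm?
324π cm³/s

V = (4/3)πr³
dV/dt = dV/dr · dr/dt = 4πr² · 9
At r = 3: dV/dt = 324π cm³/s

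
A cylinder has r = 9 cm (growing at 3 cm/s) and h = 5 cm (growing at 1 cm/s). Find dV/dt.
351π cm³/s

V = πr²h
dV/dt = 2πrh·dr/dt + πr²·dh/dt
= 2π(9)(5)(3) + π(9)²(1)
= 351π cm³/s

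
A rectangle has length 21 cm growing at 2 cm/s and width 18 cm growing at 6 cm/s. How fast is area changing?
162 cm²/s

A = lw
dA/dt = w·dl/dt + l·dw/dt = 18·2 + 21·6 = 162 cm²/s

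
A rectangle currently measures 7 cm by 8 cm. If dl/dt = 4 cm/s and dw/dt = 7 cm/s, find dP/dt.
22 cm/s

P = 2(l + w)
dP/dt = 2(dl/dt + dw/dt) = 2(4 + 7) = 22 cm/s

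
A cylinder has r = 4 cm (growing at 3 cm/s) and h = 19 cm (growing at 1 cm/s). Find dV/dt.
472π cm³/s

V = πr²h
dV/dt = 2πrh·dr/dt + πr²·dh/dt
= 2π(4)(19)(3) + π(4)²(1)
= 472π cm³/s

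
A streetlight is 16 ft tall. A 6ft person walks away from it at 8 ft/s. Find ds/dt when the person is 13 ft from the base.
24/5 ft/s

By similar triangles: 16/(x+s) = 6/s
Solving: s = 6x/10
ds/dt = 6/10 · dx/dt = 3/5 · 8 = 24/5 ft/s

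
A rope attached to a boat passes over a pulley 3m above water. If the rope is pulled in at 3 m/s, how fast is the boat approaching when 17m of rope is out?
51√70/140 ≈ 3.048 m/s

rope² = x² + 3²
x = √(17² - 3²) = 2√70
dx/dt = (rope/x) · d(rope)/dt = (17/(2√70)) · (-3) = -51√70/140 m/s
The boat approaches at 51√70/140 ≈ 3.048 m/s.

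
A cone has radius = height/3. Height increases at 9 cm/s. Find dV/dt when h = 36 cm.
1296π cm³/s

V = (1/3)π(h/3)²h = πh³/27
dV/dt = πh²/9 · 9
At h = 36: dV/dt = 1296π cm³/s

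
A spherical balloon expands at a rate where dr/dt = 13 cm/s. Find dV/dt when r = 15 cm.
11700π cm³/s

V = (4/3)πr³
dV/dt = dV/dr · dr/dt = 4πr² · 13
At r = 15: dV/dt = 11700π cm³/s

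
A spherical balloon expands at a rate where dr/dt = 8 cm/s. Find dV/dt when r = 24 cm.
18432π cm³/s

V = (4/3)πr³
dV/dt = dV/dr · dr/dt = 4πr² · 8
At r = 24: dV/dt = 18432π cm³/s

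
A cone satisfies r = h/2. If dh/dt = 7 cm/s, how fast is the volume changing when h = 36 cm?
2268π cm³/s

V = (1/3)π(h/2)²h = πh³/12
dV/dt = πh²/4 · 7
At h = 36: dV/dt = 2268π cm³/s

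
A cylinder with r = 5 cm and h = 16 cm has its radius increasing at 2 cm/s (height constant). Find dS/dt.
104π cm²/s

S = 2πrh + 2πr² (lateral + bases)
dS/dt = (2πh + 4πr)·dr/dt = (2π·16 + 4π·5)·2
= 104π cm²/s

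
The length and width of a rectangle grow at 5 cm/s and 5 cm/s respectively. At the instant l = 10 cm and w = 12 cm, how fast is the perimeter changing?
20 cm/s

P = 2(l + w)
dP/dt = 2(dl/dt + dw/dt) = 2(5 + 5) = 20 cm/s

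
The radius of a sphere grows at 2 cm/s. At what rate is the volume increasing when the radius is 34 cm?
9248π cm³/s

V = (4/3)πr³
dV/dt = dV/dr · dr/dt = 4πr² · 2
At r = 34: dV/dt = 9248π cm³/s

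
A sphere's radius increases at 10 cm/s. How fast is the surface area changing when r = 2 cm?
160π cm²/s

S = 4πr²
dS/dt = dS/dr · dr/dt = 8πr · 10
At r = 2: dS/dt = 160π cm²/s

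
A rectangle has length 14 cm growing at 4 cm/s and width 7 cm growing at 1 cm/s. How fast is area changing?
42 cm²/s

A = lw
dA/dt = w·dl/dt + l·dw/dt = 7·4 + 14·1 = 42 cm²/s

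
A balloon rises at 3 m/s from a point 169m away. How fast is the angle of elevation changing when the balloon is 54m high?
0.016107 rad/s

tan(θ) = y/169
sec²(θ) · dθ/dt = (1/169) · dy/dt
dθ/dt = cos²(θ)/169 · 3 = 169/(169² + 54²) · 3
dθ/dt = 0.016107 rad/s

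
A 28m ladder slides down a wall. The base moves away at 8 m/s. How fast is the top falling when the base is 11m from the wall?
88√663/663 ≈ 3.418 m/s

x² + y² = 28²
2x·dx/dt + 2y·dy/dt = 0
dy/dt = -x/y · dx/dt = -11/√663 · 8 = -88√663/663 m/s
The top is descending at 88√663/663 ≈ 3.418 m/s.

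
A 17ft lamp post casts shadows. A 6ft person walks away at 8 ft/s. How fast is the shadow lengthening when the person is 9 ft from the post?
48/11 ft/s

By similar triangles: 17/(x+s) = 6/s
Solving: s = 6x/11
ds/dt = 6/11 · dx/dt = 6/11 · 8 = 48/11 ft/s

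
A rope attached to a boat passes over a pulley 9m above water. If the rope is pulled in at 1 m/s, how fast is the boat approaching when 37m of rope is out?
37√322/644 ≈ 1.031 m/s

rope² = x² + 9²
x = √(37² - 9²) = 2√322
dx/dt = (rope/x) · d(rope)/dt = (37/(2√322)) · (-1) = -37√322/644 m/s
The boat approaches at 37√322/644 ≈ 1.031 m/s.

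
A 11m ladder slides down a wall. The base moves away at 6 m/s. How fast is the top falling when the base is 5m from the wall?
5√6/4 ≈ 3.062 m/s

x² + y² = 11²
2x·dx/dt + 2y·dy/dt = 0
dy/dt = -x/y · dx/dt = -5/(4√6) · 6 = -5√6/4 m/s
The top is descending at 5√6/4 ≈ 3.062 m/s.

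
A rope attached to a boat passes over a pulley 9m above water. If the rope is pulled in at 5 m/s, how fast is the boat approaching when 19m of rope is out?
19√70/28 ≈ 5.677 m/s

rope² = x² + 9²
x = √(19² - 9²) = 2√70
dx/dt = (rope/x) · d(rope)/dt = (19/(2√70)) · (-5) = -19√70/28 m/s
The boat approaches at 19√70/28 ≈ 5.677 m/s.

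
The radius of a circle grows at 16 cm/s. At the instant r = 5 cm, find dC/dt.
32π cm/s

C = 2πr
dC/dt = 2π · dr/dt = 2π · 16 = 32π cm/s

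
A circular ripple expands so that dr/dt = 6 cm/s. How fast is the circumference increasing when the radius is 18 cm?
12π cm/s

C = 2πr
dC/dt = 2π · dr/dt = 2π · 6 = 12π cm/s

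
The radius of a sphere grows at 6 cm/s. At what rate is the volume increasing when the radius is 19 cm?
8664π cm³/s

V = (4/3)πr³
dV/dt = dV/dr · dr/dt = 4πr² · 6
At r = 19: dV/dt = 8664π cm³/s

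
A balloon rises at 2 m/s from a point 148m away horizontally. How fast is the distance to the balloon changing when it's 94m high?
94√7685/7685 ≈ 1.072 m/s

z² = 148² + y²
z = √(148² + 94²) = 2√7685
dz/dt = y/z · dy/dt = 94/(2√7685) · 2 = 94√7685/7685 ≈ 1.072 m/s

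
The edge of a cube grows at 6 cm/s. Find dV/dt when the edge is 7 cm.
882 cm³/s

V = s³
dV/dt = 3s² · ds/dt = 3·7²·6 = 882 cm³/s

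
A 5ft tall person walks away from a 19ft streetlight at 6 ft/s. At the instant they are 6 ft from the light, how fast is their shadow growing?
15/7 ft/s

By similar triangles: 19/(x+s) = 5/s
Solving: s = 5x/14
ds/dt = 5/14 · dx/dt = 5/14 · 6 = 15/7 ft/s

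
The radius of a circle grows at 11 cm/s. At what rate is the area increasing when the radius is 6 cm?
132π cm²/s

A = πr²
dA/dt = 2πr · dr/dt = 2π(6)(11) = 132π cm²/s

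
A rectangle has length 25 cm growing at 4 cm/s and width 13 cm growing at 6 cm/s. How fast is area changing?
202 cm²/s

A = lw
dA/dt = w·dl/dt + l·dw/dt = 13·4 + 25·6 = 202 cm²/s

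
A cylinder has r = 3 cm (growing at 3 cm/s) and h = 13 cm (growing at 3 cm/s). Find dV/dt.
261π cm³/s

V = πr²h
dV/dt = 2πrh·dr/dt + πr²·dh/dt
= 2π(3)(13)(3) + π(3)²(3)
= 261π cm³/s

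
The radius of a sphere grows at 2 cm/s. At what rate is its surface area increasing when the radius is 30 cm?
480π cm²/s

S = 4πr²
dS/dt = dS/dr · dr/dt = 8πr · 2
At r = 30: dS/dt = 480π cm²/s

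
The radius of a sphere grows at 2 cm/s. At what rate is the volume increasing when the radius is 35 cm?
9800π cm³/s

V = (4/3)πr³
dV/dt = dV/dr · dr/dt = 4πr² · 2
At r = 35: dV/dt = 9800π cm³/s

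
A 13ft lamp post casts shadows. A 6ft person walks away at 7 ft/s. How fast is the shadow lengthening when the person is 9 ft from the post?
6 ft/s

By similar triangles: 13/(x+s) = 6/s
Solving: s = 6x/7
ds/dt = 6/7 · dx/dt = 6/7 · 7 = 6 ft/s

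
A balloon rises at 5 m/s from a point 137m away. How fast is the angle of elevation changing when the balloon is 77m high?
0.027735 rad/s

tan(θ) = y/137
sec²(θ) · dθ/dt = (1/137) · dy/dt
dθ/dt = cos²(θ)/137 · 5 = 137/(137² + 77²) · 5
dθ/dt = 0.027735 rad/s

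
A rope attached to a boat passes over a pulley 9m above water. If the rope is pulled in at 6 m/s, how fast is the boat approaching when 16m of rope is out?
96√7/35 ≈ 7.257 m/s

rope² = x² + 9²
x = √(16² - 9²) = 5√7
dx/dt = (rope/x) · d(rope)/dt = (16/(5√7)) · (-6) = -96√7/35 m/s
The boat approaches at 96√7/35 ≈ 7.257 m/s.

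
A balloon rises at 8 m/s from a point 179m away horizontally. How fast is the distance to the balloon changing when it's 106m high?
848√43277/43277 ≈ 4.076 m/s

z² = 179² + y²
z = √(179² + 106²) = √43277
dz/dt = y/z · dy/dt = 106/√43277 · 8 = 848√43277/43277 ≈ 4.076 m/s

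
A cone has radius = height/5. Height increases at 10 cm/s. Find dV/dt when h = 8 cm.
128π/5 cm³/s

V = (1/3)π(h/5)²h = πh³/75
dV/dt = πh²/25 · 10
At h = 8: dV/dt = 128π/5 cm³/s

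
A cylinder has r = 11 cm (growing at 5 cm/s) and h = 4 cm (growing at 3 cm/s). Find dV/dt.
803π cm³/s

V = πr²h
dV/dt = 2πrh·dr/dt + πr²·dh/dt
= 2π(11)(4)(5) + π(11)²(3)
= 803π cm³/s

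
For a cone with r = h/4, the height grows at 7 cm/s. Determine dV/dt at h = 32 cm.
448π cm³/s

V = (1/3)π(h/4)²h = πh³/48
dV/dt = πh²/16 · 7
At h = 32: dV/dt = 448π cm³/s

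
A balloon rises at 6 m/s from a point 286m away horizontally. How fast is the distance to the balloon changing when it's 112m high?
336√23585/23585 ≈ 2.188 m/s

z² = 286² + y²
z = √(286² + 112²) = 2√23585
dz/dt = y/z · dy/dt = 112/(2√23585) · 6 = 336√23585/23585 ≈ 2.188 m/s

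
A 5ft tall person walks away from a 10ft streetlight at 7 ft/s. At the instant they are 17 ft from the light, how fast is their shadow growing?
7 ft/s

By similar triangles: 10/(x+s) = 5/s
Solving: s = 5x/5
ds/dt = 5/5 · dx/dt = 1 · 7 = 7 ft/s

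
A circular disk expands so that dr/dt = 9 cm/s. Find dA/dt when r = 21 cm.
378π cm²/s

A = πr²
dA/dt = 2πr · dr/dt = 2π(21)(9) = 378π cm²/s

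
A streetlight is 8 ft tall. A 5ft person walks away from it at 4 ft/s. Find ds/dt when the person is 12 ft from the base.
20/3 ft/s

By similar triangles: 8/(x+s) = 5/s
Solving: s = 5x/3
ds/dt = 5/3 · dx/dt = 5/3 · 4 = 20/3 ft/s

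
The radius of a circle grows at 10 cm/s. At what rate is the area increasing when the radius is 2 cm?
40π cm²/s

A = πr²
dA/dt = 2πr · dr/dt = 2π(2)(10) = 40π cm²/s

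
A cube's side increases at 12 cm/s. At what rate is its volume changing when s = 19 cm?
12996 cm³/s

V = s³
dV/dt = 3s² · ds/dt = 3·19²·12 = 12996 cm³/s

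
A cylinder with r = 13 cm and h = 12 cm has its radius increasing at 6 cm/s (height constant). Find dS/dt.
456π cm²/s

S = 2πrh + 2πr² (lateral + bases)
dS/dt = (2πh + 4πr)·dr/dt = (2π·12 + 4π·13)·6
= 456π cm²/s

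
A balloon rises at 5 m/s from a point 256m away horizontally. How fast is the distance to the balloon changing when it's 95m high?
475√74561/74561 ≈ 1.74 m/s

z² = 256² + y²
z = √(256² + 95²) = √74561
dz/dt = y/z · dy/dt = 95/√74561 · 5 = 475√74561/74561 ≈ 1.74 m/s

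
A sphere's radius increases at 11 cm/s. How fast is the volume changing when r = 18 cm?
14256π cm³/s

V = (4/3)πr³
dV/dt = dV/dr · dr/dt = 4πr² · 11
At r = 18: dV/dt = 14256π cm³/s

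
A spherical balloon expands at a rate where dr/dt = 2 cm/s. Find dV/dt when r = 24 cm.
4608π cm³/s

V = (4/3)πr³
dV/dt = dV/dr · dr/dt = 4πr² · 2
At r = 24: dV/dt = 4608π cm³/s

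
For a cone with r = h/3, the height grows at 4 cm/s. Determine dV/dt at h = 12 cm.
64π cm³/s

V = (1/3)π(h/3)²h = πh³/27
dV/dt = πh²/9 · 4
At h = 12: dV/dt = 64π cm³/s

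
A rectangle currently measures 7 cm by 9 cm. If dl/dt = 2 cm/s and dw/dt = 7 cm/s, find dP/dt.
18 cm/s

P = 2(l + w)
dP/dt = 2(dl/dt + dw/dt) = 2(2 + 7) = 18 cm/s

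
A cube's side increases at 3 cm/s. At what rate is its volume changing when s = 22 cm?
4356 cm³/s

V = s³
dV/dt = 3s² · ds/dt = 3·22²·3 = 4356 cm³/s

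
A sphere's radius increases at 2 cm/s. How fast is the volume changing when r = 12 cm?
1152π cm³/s

V = (4/3)πr³
dV/dt = dV/dr · dr/dt = 4πr² · 2
At r = 12: dV/dt = 1152π cm³/s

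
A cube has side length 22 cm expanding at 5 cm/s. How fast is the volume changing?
7260 cm³/s

V = s³
dV/dt = 3s² · ds/dt = 3·22²·5 = 7260 cm³/s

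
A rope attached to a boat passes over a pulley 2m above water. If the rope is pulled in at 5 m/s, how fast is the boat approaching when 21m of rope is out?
105√437/437 ≈ 5.023 m/s

rope² = x² + 2²
x = √(21² - 2²) = √437
dx/dt = (rope/x) · d(rope)/dt = (21/√437) · (-5) = -105√437/437 m/s
The boat approaches at 105√437/437 ≈ 5.023 m/s.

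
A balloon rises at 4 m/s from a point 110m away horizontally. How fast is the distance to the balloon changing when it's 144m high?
288√8209/8209 ≈ 3.179 m/s

z² = 110² + y²
z = √(110² + 144²) = 2√8209
dz/dt = y/z · dy/dt = 144/(2√8209) · 4 = 288√8209/8209 ≈ 3.179 m/s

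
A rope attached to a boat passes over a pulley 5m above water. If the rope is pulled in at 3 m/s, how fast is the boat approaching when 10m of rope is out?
2√3 ≈ 3.464 m/s

rope² = x² + 5²
x = √(10² - 5²) = 5√3
dx/dt = (rope/x) · d(rope)/dt = (10/(5√3)) · (-3) = -2√3 m/s
The boat approaches at 2√3 ≈ 3.464 m/s.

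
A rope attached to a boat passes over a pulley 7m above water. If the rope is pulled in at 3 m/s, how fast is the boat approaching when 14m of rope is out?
2√3 ≈ 3.464 m/s

rope² = x² + 7²
x = √(14² - 7²) = 7√3
dx/dt = (rope/x) · d(rope)/dt = (14/(7√3)) · (-3) = -2√3 m/s
The boat approaches at 2√3 ≈ 3.464 m/s.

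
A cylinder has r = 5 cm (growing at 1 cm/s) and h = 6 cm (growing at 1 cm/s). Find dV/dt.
85π cm³/s

V = πr²h
dV/dt = 2πrh·dr/dt + πr²·dh/dt
= 2π(5)(6)(1) + π(5)²(1)
= 85π cm³/s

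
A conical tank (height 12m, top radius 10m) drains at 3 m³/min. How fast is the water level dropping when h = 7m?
108/(1225π) ≈ 0.02806 m/min

r/h = 10/12, so r = (5/6)h
V = (1/3)πr²h = (1/3)π((5/6)h)²h = (25/108)πh³
dV/dh = (25/36)πh²
dh/dt = (dV/dt)/(dV/dh) = -3/((25/36)π·7²) = -108/(1225π) m/min
The level is dropping at 108/(1225π) ≈ 0.02806 m/min.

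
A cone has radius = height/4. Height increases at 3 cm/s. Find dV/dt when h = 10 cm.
75π/4 cm³/s

V = (1/3)π(h/4)²h = πh³/48
dV/dt = πh²/16 · 3
At h = 10: dV/dt = 75π/4 cm³/s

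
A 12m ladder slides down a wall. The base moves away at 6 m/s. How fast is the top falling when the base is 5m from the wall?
30√119/119 ≈ 2.75 m/s

x² + y² = 12²
2x·dx/dt + 2y·dy/dt = 0
dy/dt = -x/y · dx/dt = -5/√119 · 6 = -30√119/119 m/s
The top is descending at 30√119/119 ≈ 2.75 m/s.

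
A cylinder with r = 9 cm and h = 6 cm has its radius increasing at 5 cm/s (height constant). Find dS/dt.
240π cm²/s

S = 2πrh + 2πr² (lateral + bases)
dS/dt = (2πh + 4πr)·dr/dt = (2π·6 + 4π·9)·5
= 240π cm²/s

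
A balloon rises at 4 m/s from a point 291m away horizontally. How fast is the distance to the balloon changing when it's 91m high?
182√92962/46481 ≈ 1.194 m/s

z² = 291² + y²
z = √(291² + 91²) = √92962
dz/dt = y/z · dy/dt = 91/√92962 · 4 = 182√92962/46481 ≈ 1.194 m/s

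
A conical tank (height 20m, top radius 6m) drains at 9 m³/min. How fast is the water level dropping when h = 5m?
4/π ≈ 1.273 m/min

r/h = 6/20, so r = (3/10)h
V = (1/3)πr²h = (1/3)π((3/10)h)²h = (3/100)πh³
dV/dh = (9/100)πh²
dh/dt = (dV/dt)/(dV/dh) = -9/((9/100)π·5²) = -4/π m/min
The level is dropping at 4/π ≈ 1.273 m/min.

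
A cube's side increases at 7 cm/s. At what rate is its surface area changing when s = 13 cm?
1092 cm²/s

A = 6s²
dA/dt = 12s · ds/dt = 12·13·7 = 1092 cm²/s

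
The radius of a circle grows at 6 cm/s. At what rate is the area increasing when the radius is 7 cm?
84π cm²/s

A = πr²
dA/dt = 2πr · dr/dt = 2π(7)(6) = 84π cm²/s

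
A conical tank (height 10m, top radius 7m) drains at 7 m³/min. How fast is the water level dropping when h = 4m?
25/(28π) ≈ 0.2842 m/min

r/h = 7/10, so r = (7/10)h
V = (1/3)πr²h = (1/3)π((7/10)h)²h = (49/300)πh³
dV/dh = (49/100)πh²
dh/dt = (dV/dt)/(dV/dh) = -7/((49/100)π·4²) = -25/(28π) m/min
The level is dropping at 25/(28π) ≈ 0.2842 m/min.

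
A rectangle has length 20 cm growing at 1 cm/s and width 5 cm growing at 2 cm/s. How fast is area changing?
45 cm²/s

A = lw
dA/dt = w·dl/dt + l·dw/dt = 5·1 + 20·2 = 45 cm²/s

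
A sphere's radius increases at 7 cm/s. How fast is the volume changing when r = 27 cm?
20412π cm³/s

V = (4/3)πr³
dV/dt = dV/dr · dr/dt = 4πr² · 7
At r = 27: dV/dt = 20412π cm³/s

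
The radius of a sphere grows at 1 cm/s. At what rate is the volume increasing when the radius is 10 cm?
400π cm³/s

V = (4/3)πr³
dV/dt = dV/dr · dr/dt = 4πr² · 1
At r = 10: dV/dt = 400π cm³/s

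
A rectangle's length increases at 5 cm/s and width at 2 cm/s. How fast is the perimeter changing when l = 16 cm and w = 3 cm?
14 cm/s

P = 2(l + w)
dP/dt = 2(dl/dt + dw/dt) = 2(5 + 2) = 14 cm/s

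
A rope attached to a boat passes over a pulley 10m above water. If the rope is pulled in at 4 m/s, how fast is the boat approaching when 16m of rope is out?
32√39/39 ≈ 5.124 m/s

rope² = x² + 10²
x = √(16² - 10²) = 2√39
dx/dt = (rope/x) · d(rope)/dt = (16/(2√39)) · (-4) = -32√39/39 m/s
The boat approaches at 32√39/39 ≈ 5.124 m/s.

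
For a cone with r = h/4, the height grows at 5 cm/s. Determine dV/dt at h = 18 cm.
405π/4 cm³/s

V = (1/3)π(h/4)²h = πh³/48
dV/dt = πh²/16 · 5
At h = 18: dV/dt = 405π/4 cm³/s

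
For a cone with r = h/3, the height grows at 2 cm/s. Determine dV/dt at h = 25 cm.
1250π/9 cm³/s

V = (1/3)π(h/3)²h = πh³/27
dV/dt = πh²/9 · 2
At h = 25: dV/dt = 1250π/9 cm³/s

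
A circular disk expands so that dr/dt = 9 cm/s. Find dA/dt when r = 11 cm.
198π cm²/s

A = πr²
dA/dt = 2πr · dr/dt = 2π(11)(9) = 198π cm²/s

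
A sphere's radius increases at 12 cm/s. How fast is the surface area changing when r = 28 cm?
2688π cm²/s

S = 4πr²
dS/dt = dS/dr · dr/dt = 8πr · 12
At r = 28: dS/dt = 2688π cm²/s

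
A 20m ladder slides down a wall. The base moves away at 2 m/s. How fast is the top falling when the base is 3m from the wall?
6√391/391 ≈ 0.3034 m/s

x² + y² = 20²
2x·dx/dt + 2y·dy/dt = 0
dy/dt = -x/y · dx/dt = -3/√391 · 2 = -6√391/391 m/s
The top is descending at 6√391/391 ≈ 0.3034 m/s.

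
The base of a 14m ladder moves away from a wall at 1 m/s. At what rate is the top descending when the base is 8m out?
4√33/33 ≈ 0.6963 m/s

x² + y² = 14²
2x·dx/dt + 2y·dy/dt = 0
dy/dt = -x/y · dx/dt = -8/(2√33) · 1 = -4√33/33 m/s
The top is descending at 4√33/33 ≈ 0.6963 m/s.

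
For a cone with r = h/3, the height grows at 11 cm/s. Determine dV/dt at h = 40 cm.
17600π/9 cm³/s

V = (1/3)π(h/3)²h = πh³/27
dV/dt = πh²/9 · 11
At h = 40: dV/dt = 17600π/9 cm³/s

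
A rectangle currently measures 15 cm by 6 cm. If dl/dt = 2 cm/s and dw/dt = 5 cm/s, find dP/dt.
14 cm/s

P = 2(l + w)
dP/dt = 2(dl/dt + dw/dt) = 2(2 + 5) = 14 cm/s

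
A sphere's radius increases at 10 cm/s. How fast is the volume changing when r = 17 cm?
11560π cm³/s

V = (4/3)πr³
dV/dt = dV/dr · dr/dt = 4πr² · 10
At r = 17: dV/dt = 11560π cm³/s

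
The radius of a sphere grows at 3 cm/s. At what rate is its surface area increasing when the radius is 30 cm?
720π cm²/s

S = 4πr²
dS/dt = dS/dr · dr/dt = 8πr · 3
At r = 30: dS/dt = 720π cm²/s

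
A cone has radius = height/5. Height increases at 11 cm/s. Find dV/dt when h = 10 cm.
44π cm³/s

V = (1/3)π(h/5)²h = πh³/75
dV/dt = πh²/25 · 11
At h = 10: dV/dt = 44π cm³/s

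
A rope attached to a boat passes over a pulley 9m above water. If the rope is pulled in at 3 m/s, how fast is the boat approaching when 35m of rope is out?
105√286/572 ≈ 3.104 m/s

rope² = x² + 9²
x = √(35² - 9²) = 2√286
dx/dt = (rope/x) · d(rope)/dt = (35/(2√286)) · (-3) = -105√286/572 m/s
The boat approaches at 105√286/572 ≈ 3.104 m/s.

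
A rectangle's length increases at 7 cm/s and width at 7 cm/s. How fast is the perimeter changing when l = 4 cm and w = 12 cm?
28 cm/s

P = 2(l + w)
dP/dt = 2(dl/dt + dw/dt) = 2(7 + 7) = 28 cm/s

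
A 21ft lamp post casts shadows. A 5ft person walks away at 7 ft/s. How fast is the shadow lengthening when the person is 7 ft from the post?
35/16 ft/s

By similar triangles: 21/(x+s) = 5/s
Solving: s = 5x/16
ds/dt = 5/16 · dx/dt = 5/16 · 7 = 35/16 ft/s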